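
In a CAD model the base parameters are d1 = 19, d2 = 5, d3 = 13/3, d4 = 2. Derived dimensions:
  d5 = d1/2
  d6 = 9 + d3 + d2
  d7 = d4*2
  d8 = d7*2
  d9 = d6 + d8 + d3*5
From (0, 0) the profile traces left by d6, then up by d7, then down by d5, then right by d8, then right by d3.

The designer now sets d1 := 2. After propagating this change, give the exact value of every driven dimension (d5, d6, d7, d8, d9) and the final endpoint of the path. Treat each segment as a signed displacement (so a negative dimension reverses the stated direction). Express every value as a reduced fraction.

d5 = 1
d6 = 55/3
d7 = 4
d8 = 8
d9 = 48
endpoint = (-6, 3)

Apply edit: d1 := 2
  d5 = d1/2 = 1
  d6 = 9 + d3 + d2 = 55/3
  d7 = d4*2 = 4
  d8 = d7*2 = 8
  d9 = d6 + d8 + d3*5 = 48
Walk from origin (0, 0):
  seg 1: left by d6 = 55/3 → (-55/3, 0)
  seg 2: up by d7 = 4 → (-55/3, 4)
  seg 3: down by d5 = 1 → (-55/3, 3)
  seg 4: right by d8 = 8 → (-31/3, 3)
  seg 5: right by d3 = 13/3 → (-6, 3)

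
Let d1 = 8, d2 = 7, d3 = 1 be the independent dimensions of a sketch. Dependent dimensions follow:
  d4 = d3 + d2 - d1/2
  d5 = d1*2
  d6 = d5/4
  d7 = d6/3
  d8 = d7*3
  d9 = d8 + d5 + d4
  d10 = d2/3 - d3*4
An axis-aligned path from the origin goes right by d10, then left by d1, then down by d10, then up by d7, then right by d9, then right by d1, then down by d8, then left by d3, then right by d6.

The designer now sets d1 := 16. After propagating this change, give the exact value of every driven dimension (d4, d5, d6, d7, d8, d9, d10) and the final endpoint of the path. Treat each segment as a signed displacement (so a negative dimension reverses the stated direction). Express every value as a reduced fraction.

Apply edit: d1 := 16
  d4 = d3 + d2 - d1/2 = 0
  d5 = d1*2 = 32
  d6 = d5/4 = 8
  d7 = d6/3 = 8/3
  d8 = d7*3 = 8
  d9 = d8 + d5 + d4 = 40
  d10 = d2/3 - d3*4 = -5/3
Walk from origin (0, 0):
  seg 1: right by d10 = -5/3 → (-5/3, 0)
  seg 2: left by d1 = 16 → (-53/3, 0)
  seg 3: down by d10 = -5/3 → (-53/3, 5/3)
  seg 4: up by d7 = 8/3 → (-53/3, 13/3)
  seg 5: right by d9 = 40 → (67/3, 13/3)
  seg 6: right by d1 = 16 → (115/3, 13/3)
  seg 7: down by d8 = 8 → (115/3, -11/3)
  seg 8: left by d3 = 1 → (112/3, -11/3)
  seg 9: right by d6 = 8 → (136/3, -11/3)

d4 = 0
d5 = 32
d6 = 8
d7 = 8/3
d8 = 8
d9 = 40
d10 = -5/3
endpoint = (136/3, -11/3)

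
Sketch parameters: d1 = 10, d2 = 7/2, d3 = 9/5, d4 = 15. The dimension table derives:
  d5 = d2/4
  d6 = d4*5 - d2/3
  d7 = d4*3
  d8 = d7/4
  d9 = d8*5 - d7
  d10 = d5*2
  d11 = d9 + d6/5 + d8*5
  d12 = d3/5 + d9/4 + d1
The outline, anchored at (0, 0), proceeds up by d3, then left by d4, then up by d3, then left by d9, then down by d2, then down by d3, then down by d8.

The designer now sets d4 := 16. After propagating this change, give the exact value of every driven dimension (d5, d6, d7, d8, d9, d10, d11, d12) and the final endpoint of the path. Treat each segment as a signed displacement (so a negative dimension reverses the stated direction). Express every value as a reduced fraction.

d5 = 7/8
d6 = 473/6
d7 = 48
d8 = 12
d9 = 12
d10 = 7/4
d11 = 2633/30
d12 = 334/25
endpoint = (-28, -137/10)

Apply edit: d4 := 16
  d5 = d2/4 = 7/8
  d6 = d4*5 - d2/3 = 473/6
  d7 = d4*3 = 48
  d8 = d7/4 = 12
  d9 = d8*5 - d7 = 12
  d10 = d5*2 = 7/4
  d11 = d9 + d6/5 + d8*5 = 2633/30
  d12 = d3/5 + d9/4 + d1 = 334/25
Walk from origin (0, 0):
  seg 1: up by d3 = 9/5 → (0, 9/5)
  seg 2: left by d4 = 16 → (-16, 9/5)
  seg 3: up by d3 = 9/5 → (-16, 18/5)
  seg 4: left by d9 = 12 → (-28, 18/5)
  seg 5: down by d2 = 7/2 → (-28, 1/10)
  seg 6: down by d3 = 9/5 → (-28, -17/10)
  seg 7: down by d8 = 12 → (-28, -137/10)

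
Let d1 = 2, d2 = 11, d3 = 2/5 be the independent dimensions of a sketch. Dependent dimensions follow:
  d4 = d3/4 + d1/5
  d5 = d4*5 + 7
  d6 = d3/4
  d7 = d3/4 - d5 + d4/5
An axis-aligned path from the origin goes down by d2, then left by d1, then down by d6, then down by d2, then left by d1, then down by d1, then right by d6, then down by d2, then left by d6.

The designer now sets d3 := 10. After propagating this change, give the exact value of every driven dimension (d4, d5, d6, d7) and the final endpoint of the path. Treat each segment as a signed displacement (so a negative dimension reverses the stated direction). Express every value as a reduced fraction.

d4 = 29/10
d5 = 43/2
d6 = 5/2
d7 = -921/50
endpoint = (-4, -75/2)

Apply edit: d3 := 10
  d4 = d3/4 + d1/5 = 29/10
  d5 = d4*5 + 7 = 43/2
  d6 = d3/4 = 5/2
  d7 = d3/4 - d5 + d4/5 = -921/50
Walk from origin (0, 0):
  seg 1: down by d2 = 11 → (0, -11)
  seg 2: left by d1 = 2 → (-2, -11)
  seg 3: down by d6 = 5/2 → (-2, -27/2)
  seg 4: down by d2 = 11 → (-2, -49/2)
  seg 5: left by d1 = 2 → (-4, -49/2)
  seg 6: down by d1 = 2 → (-4, -53/2)
  seg 7: right by d6 = 5/2 → (-3/2, -53/2)
  seg 8: down by d2 = 11 → (-3/2, -75/2)
  seg 9: left by d6 = 5/2 → (-4, -75/2)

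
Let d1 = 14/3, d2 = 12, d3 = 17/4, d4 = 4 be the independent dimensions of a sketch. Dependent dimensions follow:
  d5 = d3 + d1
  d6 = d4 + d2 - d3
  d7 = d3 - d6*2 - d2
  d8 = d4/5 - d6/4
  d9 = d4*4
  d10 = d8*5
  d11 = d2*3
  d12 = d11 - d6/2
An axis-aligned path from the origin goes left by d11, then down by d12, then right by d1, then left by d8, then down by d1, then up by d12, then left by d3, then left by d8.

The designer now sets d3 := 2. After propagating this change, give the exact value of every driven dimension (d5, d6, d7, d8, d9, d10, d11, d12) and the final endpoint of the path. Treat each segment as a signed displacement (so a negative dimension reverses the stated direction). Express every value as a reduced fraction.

Apply edit: d3 := 2
  d5 = d3 + d1 = 20/3
  d6 = d4 + d2 - d3 = 14
  d7 = d3 - d6*2 - d2 = -38
  d8 = d4/5 - d6/4 = -27/10
  d9 = d4*4 = 16
  d10 = d8*5 = -27/2
  d11 = d2*3 = 36
  d12 = d11 - d6/2 = 29
Walk from origin (0, 0):
  seg 1: left by d11 = 36 → (-36, 0)
  seg 2: down by d12 = 29 → (-36, -29)
  seg 3: right by d1 = 14/3 → (-94/3, -29)
  seg 4: left by d8 = -27/10 → (-859/30, -29)
  seg 5: down by d1 = 14/3 → (-859/30, -101/3)
  seg 6: up by d12 = 29 → (-859/30, -14/3)
  seg 7: left by d3 = 2 → (-919/30, -14/3)
  seg 8: left by d8 = -27/10 → (-419/15, -14/3)

d5 = 20/3
d6 = 14
d7 = -38
d8 = -27/10
d9 = 16
d10 = -27/2
d11 = 36
d12 = 29
endpoint = (-419/15, -14/3)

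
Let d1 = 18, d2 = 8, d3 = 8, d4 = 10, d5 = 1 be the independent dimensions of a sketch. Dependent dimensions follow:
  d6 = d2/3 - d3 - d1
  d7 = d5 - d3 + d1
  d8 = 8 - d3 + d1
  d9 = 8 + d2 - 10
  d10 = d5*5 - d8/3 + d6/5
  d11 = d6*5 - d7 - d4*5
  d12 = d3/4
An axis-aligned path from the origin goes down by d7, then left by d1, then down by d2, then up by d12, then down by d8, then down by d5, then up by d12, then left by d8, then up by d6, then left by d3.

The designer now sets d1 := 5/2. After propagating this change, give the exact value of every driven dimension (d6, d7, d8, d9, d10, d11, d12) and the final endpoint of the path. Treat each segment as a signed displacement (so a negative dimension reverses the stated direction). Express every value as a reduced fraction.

d6 = -47/6
d7 = -9/2
d8 = 5/2
d9 = 6
d10 = 13/5
d11 = -254/3
d12 = 2
endpoint = (-13, -65/6)

Apply edit: d1 := 5/2
  d6 = d2/3 - d3 - d1 = -47/6
  d7 = d5 - d3 + d1 = -9/2
  d8 = 8 - d3 + d1 = 5/2
  d9 = 8 + d2 - 10 = 6
  d10 = d5*5 - d8/3 + d6/5 = 13/5
  d11 = d6*5 - d7 - d4*5 = -254/3
  d12 = d3/4 = 2
Walk from origin (0, 0):
  seg 1: down by d7 = -9/2 → (0, 9/2)
  seg 2: left by d1 = 5/2 → (-5/2, 9/2)
  seg 3: down by d2 = 8 → (-5/2, -7/2)
  seg 4: up by d12 = 2 → (-5/2, -3/2)
  seg 5: down by d8 = 5/2 → (-5/2, -4)
  seg 6: down by d5 = 1 → (-5/2, -5)
  seg 7: up by d12 = 2 → (-5/2, -3)
  seg 8: left by d8 = 5/2 → (-5, -3)
  seg 9: up by d6 = -47/6 → (-5, -65/6)
  seg 10: left by d3 = 8 → (-13, -65/6)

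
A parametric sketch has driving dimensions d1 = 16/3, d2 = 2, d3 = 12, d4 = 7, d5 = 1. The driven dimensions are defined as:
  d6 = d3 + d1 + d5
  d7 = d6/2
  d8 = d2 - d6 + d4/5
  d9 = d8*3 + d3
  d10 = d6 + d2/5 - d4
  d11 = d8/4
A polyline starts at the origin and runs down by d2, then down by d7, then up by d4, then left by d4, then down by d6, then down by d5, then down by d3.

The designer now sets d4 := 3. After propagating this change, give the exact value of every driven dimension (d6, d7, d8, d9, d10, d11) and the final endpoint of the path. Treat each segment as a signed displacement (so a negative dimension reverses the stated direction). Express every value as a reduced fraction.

d6 = 55/3
d7 = 55/6
d8 = -236/15
d9 = -176/5
d10 = 236/15
d11 = -59/15
endpoint = (-3, -79/2)

Apply edit: d4 := 3
  d6 = d3 + d1 + d5 = 55/3
  d7 = d6/2 = 55/6
  d8 = d2 - d6 + d4/5 = -236/15
  d9 = d8*3 + d3 = -176/5
  d10 = d6 + d2/5 - d4 = 236/15
  d11 = d8/4 = -59/15
Walk from origin (0, 0):
  seg 1: down by d2 = 2 → (0, -2)
  seg 2: down by d7 = 55/6 → (0, -67/6)
  seg 3: up by d4 = 3 → (0, -49/6)
  seg 4: left by d4 = 3 → (-3, -49/6)
  seg 5: down by d6 = 55/3 → (-3, -53/2)
  seg 6: down by d5 = 1 → (-3, -55/2)
  seg 7: down by d3 = 12 → (-3, -79/2)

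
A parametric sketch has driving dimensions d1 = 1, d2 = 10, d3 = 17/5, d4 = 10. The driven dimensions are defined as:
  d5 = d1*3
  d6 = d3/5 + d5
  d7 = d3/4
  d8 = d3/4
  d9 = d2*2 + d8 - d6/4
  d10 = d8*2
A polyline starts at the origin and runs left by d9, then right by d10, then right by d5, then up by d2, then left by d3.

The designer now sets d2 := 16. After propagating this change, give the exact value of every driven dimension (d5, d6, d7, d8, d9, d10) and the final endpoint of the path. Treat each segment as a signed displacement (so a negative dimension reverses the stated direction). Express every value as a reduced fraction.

d5 = 3
d6 = 92/25
d7 = 17/20
d8 = 17/20
d9 = 3193/100
d10 = 17/10
endpoint = (-3063/100, 16)

Apply edit: d2 := 16
  d5 = d1*3 = 3
  d6 = d3/5 + d5 = 92/25
  d7 = d3/4 = 17/20
  d8 = d3/4 = 17/20
  d9 = d2*2 + d8 - d6/4 = 3193/100
  d10 = d8*2 = 17/10
Walk from origin (0, 0):
  seg 1: left by d9 = 3193/100 → (-3193/100, 0)
  seg 2: right by d10 = 17/10 → (-3023/100, 0)
  seg 3: right by d5 = 3 → (-2723/100, 0)
  seg 4: up by d2 = 16 → (-2723/100, 16)
  seg 5: left by d3 = 17/5 → (-3063/100, 16)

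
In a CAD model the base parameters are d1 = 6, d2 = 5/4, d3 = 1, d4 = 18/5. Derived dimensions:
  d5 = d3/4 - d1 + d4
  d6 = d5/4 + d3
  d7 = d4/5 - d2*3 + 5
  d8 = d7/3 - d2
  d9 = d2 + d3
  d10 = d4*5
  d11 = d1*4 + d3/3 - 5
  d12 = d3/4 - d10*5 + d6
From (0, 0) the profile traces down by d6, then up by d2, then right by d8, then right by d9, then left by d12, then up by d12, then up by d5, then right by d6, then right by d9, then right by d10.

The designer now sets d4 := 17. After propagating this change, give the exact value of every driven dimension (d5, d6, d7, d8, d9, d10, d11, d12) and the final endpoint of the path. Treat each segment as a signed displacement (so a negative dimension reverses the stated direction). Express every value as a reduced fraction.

d5 = 45/4
d6 = 61/16
d7 = 93/20
d8 = 3/10
d9 = 9/4
d10 = 85
d11 = 58/3
d12 = -6735/16
endpoint = (10291/20, -1649/4)

Apply edit: d4 := 17
  d5 = d3/4 - d1 + d4 = 45/4
  d6 = d5/4 + d3 = 61/16
  d7 = d4/5 - d2*3 + 5 = 93/20
  d8 = d7/3 - d2 = 3/10
  d9 = d2 + d3 = 9/4
  d10 = d4*5 = 85
  d11 = d1*4 + d3/3 - 5 = 58/3
  d12 = d3/4 - d10*5 + d6 = -6735/16
Walk from origin (0, 0):
  seg 1: down by d6 = 61/16 → (0, -61/16)
  seg 2: up by d2 = 5/4 → (0, -41/16)
  seg 3: right by d8 = 3/10 → (3/10, -41/16)
  seg 4: right by d9 = 9/4 → (51/20, -41/16)
  seg 5: left by d12 = -6735/16 → (33879/80, -41/16)
  seg 6: up by d12 = -6735/16 → (33879/80, -847/2)
  seg 7: up by d5 = 45/4 → (33879/80, -1649/4)
  seg 8: right by d6 = 61/16 → (4273/10, -1649/4)
  seg 9: right by d9 = 9/4 → (8591/20, -1649/4)
  seg 10: right by d10 = 85 → (10291/20, -1649/4)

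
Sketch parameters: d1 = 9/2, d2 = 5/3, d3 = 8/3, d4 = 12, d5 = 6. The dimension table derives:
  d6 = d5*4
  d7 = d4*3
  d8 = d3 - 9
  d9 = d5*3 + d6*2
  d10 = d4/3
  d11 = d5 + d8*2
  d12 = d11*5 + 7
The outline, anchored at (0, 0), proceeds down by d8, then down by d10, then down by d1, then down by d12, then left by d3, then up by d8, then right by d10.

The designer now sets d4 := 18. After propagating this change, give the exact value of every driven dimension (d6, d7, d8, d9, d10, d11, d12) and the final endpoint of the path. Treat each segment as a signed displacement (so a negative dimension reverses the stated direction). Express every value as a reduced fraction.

d6 = 24
d7 = 54
d8 = -19/3
d9 = 66
d10 = 6
d11 = -20/3
d12 = -79/3
endpoint = (10/3, 95/6)

Apply edit: d4 := 18
  d6 = d5*4 = 24
  d7 = d4*3 = 54
  d8 = d3 - 9 = -19/3
  d9 = d5*3 + d6*2 = 66
  d10 = d4/3 = 6
  d11 = d5 + d8*2 = -20/3
  d12 = d11*5 + 7 = -79/3
Walk from origin (0, 0):
  seg 1: down by d8 = -19/3 → (0, 19/3)
  seg 2: down by d10 = 6 → (0, 1/3)
  seg 3: down by d1 = 9/2 → (0, -25/6)
  seg 4: down by d12 = -79/3 → (0, 133/6)
  seg 5: left by d3 = 8/3 → (-8/3, 133/6)
  seg 6: up by d8 = -19/3 → (-8/3, 95/6)
  seg 7: right by d10 = 6 → (10/3, 95/6)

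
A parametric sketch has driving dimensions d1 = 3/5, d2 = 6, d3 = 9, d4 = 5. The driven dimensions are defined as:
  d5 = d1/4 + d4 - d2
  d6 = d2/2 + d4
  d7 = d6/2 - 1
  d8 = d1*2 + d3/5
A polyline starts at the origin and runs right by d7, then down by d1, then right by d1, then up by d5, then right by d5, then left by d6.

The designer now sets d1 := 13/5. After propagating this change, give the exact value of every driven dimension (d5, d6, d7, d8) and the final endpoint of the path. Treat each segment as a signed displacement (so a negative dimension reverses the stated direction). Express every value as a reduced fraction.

Apply edit: d1 := 13/5
  d5 = d1/4 + d4 - d2 = -7/20
  d6 = d2/2 + d4 = 8
  d7 = d6/2 - 1 = 3
  d8 = d1*2 + d3/5 = 7
Walk from origin (0, 0):
  seg 1: right by d7 = 3 → (3, 0)
  seg 2: down by d1 = 13/5 → (3, -13/5)
  seg 3: right by d1 = 13/5 → (28/5, -13/5)
  seg 4: up by d5 = -7/20 → (28/5, -59/20)
  seg 5: right by d5 = -7/20 → (21/4, -59/20)
  seg 6: left by d6 = 8 → (-11/4, -59/20)

d5 = -7/20
d6 = 8
d7 = 3
d8 = 7
endpoint = (-11/4, -59/20)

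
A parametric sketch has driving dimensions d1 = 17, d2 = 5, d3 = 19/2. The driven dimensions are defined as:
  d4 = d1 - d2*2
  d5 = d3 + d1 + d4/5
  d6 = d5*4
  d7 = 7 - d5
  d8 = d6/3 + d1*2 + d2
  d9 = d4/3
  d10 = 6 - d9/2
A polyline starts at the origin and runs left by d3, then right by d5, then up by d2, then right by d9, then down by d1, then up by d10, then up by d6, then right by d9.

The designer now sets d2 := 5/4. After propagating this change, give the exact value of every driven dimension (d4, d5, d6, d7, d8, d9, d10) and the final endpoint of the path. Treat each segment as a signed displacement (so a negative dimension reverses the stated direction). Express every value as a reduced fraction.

Apply edit: d2 := 5/4
  d4 = d1 - d2*2 = 29/2
  d5 = d3 + d1 + d4/5 = 147/5
  d6 = d5*4 = 588/5
  d7 = 7 - d5 = -112/5
  d8 = d6/3 + d1*2 + d2 = 1489/20
  d9 = d4/3 = 29/6
  d10 = 6 - d9/2 = 43/12
Walk from origin (0, 0):
  seg 1: left by d3 = 19/2 → (-19/2, 0)
  seg 2: right by d5 = 147/5 → (199/10, 0)
  seg 3: up by d2 = 5/4 → (199/10, 5/4)
  seg 4: right by d9 = 29/6 → (371/15, 5/4)
  seg 5: down by d1 = 17 → (371/15, -63/4)
  seg 6: up by d10 = 43/12 → (371/15, -73/6)
  seg 7: up by d6 = 588/5 → (371/15, 3163/30)
  seg 8: right by d9 = 29/6 → (887/30, 3163/30)

d4 = 29/2
d5 = 147/5
d6 = 588/5
d7 = -112/5
d8 = 1489/20
d9 = 29/6
d10 = 43/12
endpoint = (887/30, 3163/30)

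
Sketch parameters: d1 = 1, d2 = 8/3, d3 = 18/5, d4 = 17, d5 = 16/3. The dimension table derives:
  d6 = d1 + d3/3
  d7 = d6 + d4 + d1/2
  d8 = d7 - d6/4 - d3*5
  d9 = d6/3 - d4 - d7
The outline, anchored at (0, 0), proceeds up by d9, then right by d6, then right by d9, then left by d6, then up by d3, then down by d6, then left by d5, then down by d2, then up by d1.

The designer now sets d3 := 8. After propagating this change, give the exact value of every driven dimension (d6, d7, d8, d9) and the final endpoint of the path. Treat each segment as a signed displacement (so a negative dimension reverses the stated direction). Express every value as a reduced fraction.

d6 = 11/3
d7 = 127/6
d8 = -79/4
d9 = -665/18
endpoint = (-761/18, -617/18)

Apply edit: d3 := 8
  d6 = d1 + d3/3 = 11/3
  d7 = d6 + d4 + d1/2 = 127/6
  d8 = d7 - d6/4 - d3*5 = -79/4
  d9 = d6/3 - d4 - d7 = -665/18
Walk from origin (0, 0):
  seg 1: up by d9 = -665/18 → (0, -665/18)
  seg 2: right by d6 = 11/3 → (11/3, -665/18)
  seg 3: right by d9 = -665/18 → (-599/18, -665/18)
  seg 4: left by d6 = 11/3 → (-665/18, -665/18)
  seg 5: up by d3 = 8 → (-665/18, -521/18)
  seg 6: down by d6 = 11/3 → (-665/18, -587/18)
  seg 7: left by d5 = 16/3 → (-761/18, -587/18)
  seg 8: down by d2 = 8/3 → (-761/18, -635/18)
  seg 9: up by d1 = 1 → (-761/18, -617/18)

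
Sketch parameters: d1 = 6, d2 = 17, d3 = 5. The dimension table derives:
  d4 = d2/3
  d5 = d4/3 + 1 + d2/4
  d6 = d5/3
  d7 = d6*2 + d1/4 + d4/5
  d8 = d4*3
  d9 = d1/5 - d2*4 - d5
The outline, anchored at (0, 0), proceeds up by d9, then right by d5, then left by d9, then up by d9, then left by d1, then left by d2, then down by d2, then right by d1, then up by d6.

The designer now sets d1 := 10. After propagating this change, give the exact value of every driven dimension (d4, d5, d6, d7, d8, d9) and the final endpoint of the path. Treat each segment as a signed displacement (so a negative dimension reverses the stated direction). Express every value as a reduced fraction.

Apply edit: d1 := 10
  d4 = d2/3 = 17/3
  d5 = d4/3 + 1 + d2/4 = 257/36
  d6 = d5/3 = 257/108
  d7 = d6*2 + d1/4 + d4/5 = 1133/135
  d8 = d4*3 = 17
  d9 = d1/5 - d2*4 - d5 = -2633/36
Walk from origin (0, 0):
  seg 1: up by d9 = -2633/36 → (0, -2633/36)
  seg 2: right by d5 = 257/36 → (257/36, -2633/36)
  seg 3: left by d9 = -2633/36 → (1445/18, -2633/36)
  seg 4: up by d9 = -2633/36 → (1445/18, -2633/18)
  seg 5: left by d1 = 10 → (1265/18, -2633/18)
  seg 6: left by d2 = 17 → (959/18, -2633/18)
  seg 7: down by d2 = 17 → (959/18, -2939/18)
  seg 8: right by d1 = 10 → (1139/18, -2939/18)
  seg 9: up by d6 = 257/108 → (1139/18, -17377/108)

d4 = 17/3
d5 = 257/36
d6 = 257/108
d7 = 1133/135
d8 = 17
d9 = -2633/36
endpoint = (1139/18, -17377/108)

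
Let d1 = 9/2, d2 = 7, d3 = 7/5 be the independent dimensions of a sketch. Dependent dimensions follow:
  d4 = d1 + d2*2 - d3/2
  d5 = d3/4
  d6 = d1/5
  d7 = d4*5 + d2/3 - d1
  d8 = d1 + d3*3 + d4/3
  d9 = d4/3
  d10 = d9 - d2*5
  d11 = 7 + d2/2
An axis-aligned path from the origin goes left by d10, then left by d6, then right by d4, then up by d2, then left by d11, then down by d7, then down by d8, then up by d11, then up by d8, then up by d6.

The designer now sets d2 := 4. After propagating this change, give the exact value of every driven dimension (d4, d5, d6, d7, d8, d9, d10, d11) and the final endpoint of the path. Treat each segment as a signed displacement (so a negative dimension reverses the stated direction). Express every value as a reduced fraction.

Apply edit: d2 := 4
  d4 = d1 + d2*2 - d3/2 = 59/5
  d5 = d3/4 = 7/20
  d6 = d1/5 = 9/10
  d7 = d4*5 + d2/3 - d1 = 335/6
  d8 = d1 + d3*3 + d4/3 = 379/30
  d9 = d4/3 = 59/15
  d10 = d9 - d2*5 = -241/15
  d11 = 7 + d2/2 = 9
Walk from origin (0, 0):
  seg 1: left by d10 = -241/15 → (241/15, 0)
  seg 2: left by d6 = 9/10 → (91/6, 0)
  seg 3: right by d4 = 59/5 → (809/30, 0)
  seg 4: up by d2 = 4 → (809/30, 4)
  seg 5: left by d11 = 9 → (539/30, 4)
  seg 6: down by d7 = 335/6 → (539/30, -311/6)
  seg 7: down by d8 = 379/30 → (539/30, -967/15)
  seg 8: up by d11 = 9 → (539/30, -832/15)
  seg 9: up by d8 = 379/30 → (539/30, -257/6)
  seg 10: up by d6 = 9/10 → (539/30, -629/15)

d4 = 59/5
d5 = 7/20
d6 = 9/10
d7 = 335/6
d8 = 379/30
d9 = 59/15
d10 = -241/15
d11 = 9
endpoint = (539/30, -629/15)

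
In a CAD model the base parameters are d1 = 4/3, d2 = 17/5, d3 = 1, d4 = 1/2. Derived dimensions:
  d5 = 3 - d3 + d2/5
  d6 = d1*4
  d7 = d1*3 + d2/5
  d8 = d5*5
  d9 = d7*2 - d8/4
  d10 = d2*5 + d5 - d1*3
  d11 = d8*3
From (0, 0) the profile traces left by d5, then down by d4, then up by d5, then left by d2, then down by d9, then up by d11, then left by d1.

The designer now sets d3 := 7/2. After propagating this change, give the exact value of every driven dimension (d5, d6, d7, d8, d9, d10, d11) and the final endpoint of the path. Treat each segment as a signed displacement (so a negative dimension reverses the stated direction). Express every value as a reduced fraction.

d5 = 9/50
d6 = 16/3
d7 = 117/25
d8 = 9/10
d9 = 1827/200
d10 = 659/50
d11 = 27/10
endpoint = (-737/150, -1351/200)

Apply edit: d3 := 7/2
  d5 = 3 - d3 + d2/5 = 9/50
  d6 = d1*4 = 16/3
  d7 = d1*3 + d2/5 = 117/25
  d8 = d5*5 = 9/10
  d9 = d7*2 - d8/4 = 1827/200
  d10 = d2*5 + d5 - d1*3 = 659/50
  d11 = d8*3 = 27/10
Walk from origin (0, 0):
  seg 1: left by d5 = 9/50 → (-9/50, 0)
  seg 2: down by d4 = 1/2 → (-9/50, -1/2)
  seg 3: up by d5 = 9/50 → (-9/50, -8/25)
  seg 4: left by d2 = 17/5 → (-179/50, -8/25)
  seg 5: down by d9 = 1827/200 → (-179/50, -1891/200)
  seg 6: up by d11 = 27/10 → (-179/50, -1351/200)
  seg 7: left by d1 = 4/3 → (-737/150, -1351/200)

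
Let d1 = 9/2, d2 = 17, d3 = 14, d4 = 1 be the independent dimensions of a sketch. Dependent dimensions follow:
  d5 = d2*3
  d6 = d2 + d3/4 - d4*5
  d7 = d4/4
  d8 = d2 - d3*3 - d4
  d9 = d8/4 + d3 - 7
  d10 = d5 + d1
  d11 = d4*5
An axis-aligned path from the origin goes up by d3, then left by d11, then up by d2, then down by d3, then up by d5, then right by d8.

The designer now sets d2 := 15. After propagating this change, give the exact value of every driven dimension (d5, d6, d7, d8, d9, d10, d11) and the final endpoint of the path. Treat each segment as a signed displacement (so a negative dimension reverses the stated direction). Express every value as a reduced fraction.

d5 = 45
d6 = 27/2
d7 = 1/4
d8 = -28
d9 = 0
d10 = 99/2
d11 = 5
endpoint = (-33, 60)

Apply edit: d2 := 15
  d5 = d2*3 = 45
  d6 = d2 + d3/4 - d4*5 = 27/2
  d7 = d4/4 = 1/4
  d8 = d2 - d3*3 - d4 = -28
  d9 = d8/4 + d3 - 7 = 0
  d10 = d5 + d1 = 99/2
  d11 = d4*5 = 5
Walk from origin (0, 0):
  seg 1: up by d3 = 14 → (0, 14)
  seg 2: left by d11 = 5 → (-5, 14)
  seg 3: up by d2 = 15 → (-5, 29)
  seg 4: down by d3 = 14 → (-5, 15)
  seg 5: up by d5 = 45 → (-5, 60)
  seg 6: right by d8 = -28 → (-33, 60)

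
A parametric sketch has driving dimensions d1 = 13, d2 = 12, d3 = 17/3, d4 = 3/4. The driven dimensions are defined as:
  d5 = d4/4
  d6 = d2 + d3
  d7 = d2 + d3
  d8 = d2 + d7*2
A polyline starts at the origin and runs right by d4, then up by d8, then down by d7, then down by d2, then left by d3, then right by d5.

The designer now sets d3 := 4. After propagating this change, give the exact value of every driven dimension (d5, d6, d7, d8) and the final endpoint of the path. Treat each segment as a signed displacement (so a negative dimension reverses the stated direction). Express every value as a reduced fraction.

d5 = 3/16
d6 = 16
d7 = 16
d8 = 44
endpoint = (-49/16, 16)

Apply edit: d3 := 4
  d5 = d4/4 = 3/16
  d6 = d2 + d3 = 16
  d7 = d2 + d3 = 16
  d8 = d2 + d7*2 = 44
Walk from origin (0, 0):
  seg 1: right by d4 = 3/4 → (3/4, 0)
  seg 2: up by d8 = 44 → (3/4, 44)
  seg 3: down by d7 = 16 → (3/4, 28)
  seg 4: down by d2 = 12 → (3/4, 16)
  seg 5: left by d3 = 4 → (-13/4, 16)
  seg 6: right by d5 = 3/16 → (-49/16, 16)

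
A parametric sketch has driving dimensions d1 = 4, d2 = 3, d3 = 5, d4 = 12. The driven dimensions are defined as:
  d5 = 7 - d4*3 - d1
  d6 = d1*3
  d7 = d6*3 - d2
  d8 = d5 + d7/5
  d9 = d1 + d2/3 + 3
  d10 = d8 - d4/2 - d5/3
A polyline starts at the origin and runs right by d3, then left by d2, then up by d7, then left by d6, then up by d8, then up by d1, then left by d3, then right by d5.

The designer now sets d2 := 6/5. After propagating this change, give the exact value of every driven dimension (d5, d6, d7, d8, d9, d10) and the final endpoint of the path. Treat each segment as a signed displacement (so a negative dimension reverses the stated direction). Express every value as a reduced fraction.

d5 = -33
d6 = 12
d7 = 174/5
d8 = -651/25
d9 = 37/5
d10 = -526/25
endpoint = (-231/5, 319/25)

Apply edit: d2 := 6/5
  d5 = 7 - d4*3 - d1 = -33
  d6 = d1*3 = 12
  d7 = d6*3 - d2 = 174/5
  d8 = d5 + d7/5 = -651/25
  d9 = d1 + d2/3 + 3 = 37/5
  d10 = d8 - d4/2 - d5/3 = -526/25
Walk from origin (0, 0):
  seg 1: right by d3 = 5 → (5, 0)
  seg 2: left by d2 = 6/5 → (19/5, 0)
  seg 3: up by d7 = 174/5 → (19/5, 174/5)
  seg 4: left by d6 = 12 → (-41/5, 174/5)
  seg 5: up by d8 = -651/25 → (-41/5, 219/25)
  seg 6: up by d1 = 4 → (-41/5, 319/25)
  seg 7: left by d3 = 5 → (-66/5, 319/25)
  seg 8: right by d5 = -33 → (-231/5, 319/25)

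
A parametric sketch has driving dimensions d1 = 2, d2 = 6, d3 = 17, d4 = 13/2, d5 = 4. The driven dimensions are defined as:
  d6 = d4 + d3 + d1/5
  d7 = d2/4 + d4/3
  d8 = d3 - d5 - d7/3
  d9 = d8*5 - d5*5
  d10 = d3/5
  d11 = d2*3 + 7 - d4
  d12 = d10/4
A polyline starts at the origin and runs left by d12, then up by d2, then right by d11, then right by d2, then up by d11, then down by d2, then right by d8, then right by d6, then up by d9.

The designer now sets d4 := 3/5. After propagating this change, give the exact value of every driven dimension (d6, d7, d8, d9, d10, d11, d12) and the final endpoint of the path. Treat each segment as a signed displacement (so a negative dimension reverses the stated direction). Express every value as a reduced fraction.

d6 = 18
d7 = 17/10
d8 = 373/30
d9 = 253/6
d10 = 17/5
d11 = 122/5
d12 = 17/20
endpoint = (3599/60, 1997/30)

Apply edit: d4 := 3/5
  d6 = d4 + d3 + d1/5 = 18
  d7 = d2/4 + d4/3 = 17/10
  d8 = d3 - d5 - d7/3 = 373/30
  d9 = d8*5 - d5*5 = 253/6
  d10 = d3/5 = 17/5
  d11 = d2*3 + 7 - d4 = 122/5
  d12 = d10/4 = 17/20
Walk from origin (0, 0):
  seg 1: left by d12 = 17/20 → (-17/20, 0)
  seg 2: up by d2 = 6 → (-17/20, 6)
  seg 3: right by d11 = 122/5 → (471/20, 6)
  seg 4: right by d2 = 6 → (591/20, 6)
  seg 5: up by d11 = 122/5 → (591/20, 152/5)
  seg 6: down by d2 = 6 → (591/20, 122/5)
  seg 7: right by d8 = 373/30 → (2519/60, 122/5)
  seg 8: right by d6 = 18 → (3599/60, 122/5)
  seg 9: up by d9 = 253/6 → (3599/60, 1997/30)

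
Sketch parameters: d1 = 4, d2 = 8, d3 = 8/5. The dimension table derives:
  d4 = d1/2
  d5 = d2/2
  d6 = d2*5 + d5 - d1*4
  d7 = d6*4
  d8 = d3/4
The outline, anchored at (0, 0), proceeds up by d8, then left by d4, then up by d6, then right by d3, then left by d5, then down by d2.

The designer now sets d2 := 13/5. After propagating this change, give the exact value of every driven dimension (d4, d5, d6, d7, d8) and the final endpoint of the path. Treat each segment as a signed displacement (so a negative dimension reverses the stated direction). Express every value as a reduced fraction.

d4 = 2
d5 = 13/10
d6 = -17/10
d7 = -34/5
d8 = 2/5
endpoint = (-17/10, -39/10)

Apply edit: d2 := 13/5
  d4 = d1/2 = 2
  d5 = d2/2 = 13/10
  d6 = d2*5 + d5 - d1*4 = -17/10
  d7 = d6*4 = -34/5
  d8 = d3/4 = 2/5
Walk from origin (0, 0):
  seg 1: up by d8 = 2/5 → (0, 2/5)
  seg 2: left by d4 = 2 → (-2, 2/5)
  seg 3: up by d6 = -17/10 → (-2, -13/10)
  seg 4: right by d3 = 8/5 → (-2/5, -13/10)
  seg 5: left by d5 = 13/10 → (-17/10, -13/10)
  seg 6: down by d2 = 13/5 → (-17/10, -39/10)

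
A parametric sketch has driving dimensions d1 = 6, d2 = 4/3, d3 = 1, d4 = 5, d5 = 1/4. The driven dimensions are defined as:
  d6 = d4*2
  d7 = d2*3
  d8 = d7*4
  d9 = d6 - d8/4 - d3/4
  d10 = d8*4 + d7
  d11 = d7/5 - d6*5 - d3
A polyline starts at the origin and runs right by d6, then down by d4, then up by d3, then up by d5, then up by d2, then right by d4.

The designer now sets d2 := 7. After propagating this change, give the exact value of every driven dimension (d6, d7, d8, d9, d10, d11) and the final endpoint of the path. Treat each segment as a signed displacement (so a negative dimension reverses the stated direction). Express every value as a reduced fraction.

d6 = 10
d7 = 21
d8 = 84
d9 = -45/4
d10 = 357
d11 = -234/5
endpoint = (15, 13/4)

Apply edit: d2 := 7
  d6 = d4*2 = 10
  d7 = d2*3 = 21
  d8 = d7*4 = 84
  d9 = d6 - d8/4 - d3/4 = -45/4
  d10 = d8*4 + d7 = 357
  d11 = d7/5 - d6*5 - d3 = -234/5
Walk from origin (0, 0):
  seg 1: right by d6 = 10 → (10, 0)
  seg 2: down by d4 = 5 → (10, -5)
  seg 3: up by d3 = 1 → (10, -4)
  seg 4: up by d5 = 1/4 → (10, -15/4)
  seg 5: up by d2 = 7 → (10, 13/4)
  seg 6: right by d4 = 5 → (15, 13/4)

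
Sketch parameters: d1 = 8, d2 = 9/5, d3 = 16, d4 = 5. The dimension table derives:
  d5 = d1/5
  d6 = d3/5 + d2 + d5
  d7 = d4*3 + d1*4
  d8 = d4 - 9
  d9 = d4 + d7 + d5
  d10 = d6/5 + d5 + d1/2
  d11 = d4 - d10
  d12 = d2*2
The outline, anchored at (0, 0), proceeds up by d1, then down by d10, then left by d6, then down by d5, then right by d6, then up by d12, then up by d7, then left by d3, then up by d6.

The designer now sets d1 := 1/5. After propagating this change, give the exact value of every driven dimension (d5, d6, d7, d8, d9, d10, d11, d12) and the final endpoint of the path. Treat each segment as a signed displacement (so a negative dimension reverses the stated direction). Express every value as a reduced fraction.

d5 = 1/25
d6 = 126/25
d7 = 79/5
d8 = -4
d9 = 521/25
d10 = 287/250
d11 = 963/250
d12 = 18/5
endpoint = (-16, 5863/250)

Apply edit: d1 := 1/5
  d5 = d1/5 = 1/25
  d6 = d3/5 + d2 + d5 = 126/25
  d7 = d4*3 + d1*4 = 79/5
  d8 = d4 - 9 = -4
  d9 = d4 + d7 + d5 = 521/25
  d10 = d6/5 + d5 + d1/2 = 287/250
  d11 = d4 - d10 = 963/250
  d12 = d2*2 = 18/5
Walk from origin (0, 0):
  seg 1: up by d1 = 1/5 → (0, 1/5)
  seg 2: down by d10 = 287/250 → (0, -237/250)
  seg 3: left by d6 = 126/25 → (-126/25, -237/250)
  seg 4: down by d5 = 1/25 → (-126/25, -247/250)
  seg 5: right by d6 = 126/25 → (0, -247/250)
  seg 6: up by d12 = 18/5 → (0, 653/250)
  seg 7: up by d7 = 79/5 → (0, 4603/250)
  seg 8: left by d3 = 16 → (-16, 4603/250)
  seg 9: up by d6 = 126/25 → (-16, 5863/250)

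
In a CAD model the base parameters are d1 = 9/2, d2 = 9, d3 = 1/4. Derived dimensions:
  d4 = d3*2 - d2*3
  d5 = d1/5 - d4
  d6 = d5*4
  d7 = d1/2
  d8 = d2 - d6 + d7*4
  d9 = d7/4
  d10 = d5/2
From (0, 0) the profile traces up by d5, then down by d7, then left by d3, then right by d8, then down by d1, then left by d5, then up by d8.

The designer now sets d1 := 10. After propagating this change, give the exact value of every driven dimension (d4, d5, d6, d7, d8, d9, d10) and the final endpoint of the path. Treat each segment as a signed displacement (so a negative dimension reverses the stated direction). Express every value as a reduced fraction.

Apply edit: d1 := 10
  d4 = d3*2 - d2*3 = -53/2
  d5 = d1/5 - d4 = 57/2
  d6 = d5*4 = 114
  d7 = d1/2 = 5
  d8 = d2 - d6 + d7*4 = -85
  d9 = d7/4 = 5/4
  d10 = d5/2 = 57/4
Walk from origin (0, 0):
  seg 1: up by d5 = 57/2 → (0, 57/2)
  seg 2: down by d7 = 5 → (0, 47/2)
  seg 3: left by d3 = 1/4 → (-1/4, 47/2)
  seg 4: right by d8 = -85 → (-341/4, 47/2)
  seg 5: down by d1 = 10 → (-341/4, 27/2)
  seg 6: left by d5 = 57/2 → (-455/4, 27/2)
  seg 7: up by d8 = -85 → (-455/4, -143/2)

d4 = -53/2
d5 = 57/2
d6 = 114
d7 = 5
d8 = -85
d9 = 5/4
d10 = 57/4
endpoint = (-455/4, -143/2)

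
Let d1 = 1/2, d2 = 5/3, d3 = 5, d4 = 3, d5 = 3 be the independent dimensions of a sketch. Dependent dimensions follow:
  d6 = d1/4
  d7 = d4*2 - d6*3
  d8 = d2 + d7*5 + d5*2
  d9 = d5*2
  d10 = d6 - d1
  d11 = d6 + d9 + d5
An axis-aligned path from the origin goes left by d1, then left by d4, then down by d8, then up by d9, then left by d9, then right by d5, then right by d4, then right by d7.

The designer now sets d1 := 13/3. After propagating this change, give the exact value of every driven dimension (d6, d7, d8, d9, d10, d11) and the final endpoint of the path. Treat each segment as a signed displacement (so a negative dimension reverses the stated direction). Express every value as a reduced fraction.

Apply edit: d1 := 13/3
  d6 = d1/4 = 13/12
  d7 = d4*2 - d6*3 = 11/4
  d8 = d2 + d7*5 + d5*2 = 257/12
  d9 = d5*2 = 6
  d10 = d6 - d1 = -13/4
  d11 = d6 + d9 + d5 = 121/12
Walk from origin (0, 0):
  seg 1: left by d1 = 13/3 → (-13/3, 0)
  seg 2: left by d4 = 3 → (-22/3, 0)
  seg 3: down by d8 = 257/12 → (-22/3, -257/12)
  seg 4: up by d9 = 6 → (-22/3, -185/12)
  seg 5: left by d9 = 6 → (-40/3, -185/12)
  seg 6: right by d5 = 3 → (-31/3, -185/12)
  seg 7: right by d4 = 3 → (-22/3, -185/12)
  seg 8: right by d7 = 11/4 → (-55/12, -185/12)

d6 = 13/12
d7 = 11/4
d8 = 257/12
d9 = 6
d10 = -13/4
d11 = 121/12
endpoint = (-55/12, -185/12)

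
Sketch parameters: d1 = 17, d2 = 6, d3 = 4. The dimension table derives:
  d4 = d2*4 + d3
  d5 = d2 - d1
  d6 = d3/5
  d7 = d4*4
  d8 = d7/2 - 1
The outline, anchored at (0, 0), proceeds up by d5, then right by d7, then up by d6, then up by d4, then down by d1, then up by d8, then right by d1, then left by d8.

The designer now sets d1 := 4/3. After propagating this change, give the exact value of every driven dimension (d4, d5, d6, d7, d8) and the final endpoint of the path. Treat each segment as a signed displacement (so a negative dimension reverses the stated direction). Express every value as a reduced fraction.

d4 = 28
d5 = 14/3
d6 = 4/5
d7 = 112
d8 = 55
endpoint = (175/3, 1307/15)

Apply edit: d1 := 4/3
  d4 = d2*4 + d3 = 28
  d5 = d2 - d1 = 14/3
  d6 = d3/5 = 4/5
  d7 = d4*4 = 112
  d8 = d7/2 - 1 = 55
Walk from origin (0, 0):
  seg 1: up by d5 = 14/3 → (0, 14/3)
  seg 2: right by d7 = 112 → (112, 14/3)
  seg 3: up by d6 = 4/5 → (112, 82/15)
  seg 4: up by d4 = 28 → (112, 502/15)
  seg 5: down by d1 = 4/3 → (112, 482/15)
  seg 6: up by d8 = 55 → (112, 1307/15)
  seg 7: right by d1 = 4/3 → (340/3, 1307/15)
  seg 8: left by d8 = 55 → (175/3, 1307/15)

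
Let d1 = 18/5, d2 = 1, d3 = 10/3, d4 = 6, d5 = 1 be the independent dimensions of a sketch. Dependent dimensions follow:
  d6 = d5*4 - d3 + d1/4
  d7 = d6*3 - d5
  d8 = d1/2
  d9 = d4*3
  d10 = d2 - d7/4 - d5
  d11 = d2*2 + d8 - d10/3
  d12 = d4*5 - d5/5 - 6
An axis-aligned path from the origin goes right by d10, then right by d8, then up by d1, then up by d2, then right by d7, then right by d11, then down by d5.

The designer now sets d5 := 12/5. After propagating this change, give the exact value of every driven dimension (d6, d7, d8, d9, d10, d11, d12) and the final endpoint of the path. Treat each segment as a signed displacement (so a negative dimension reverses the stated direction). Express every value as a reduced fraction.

Apply edit: d5 := 12/5
  d6 = d5*4 - d3 + d1/4 = 43/6
  d7 = d6*3 - d5 = 191/10
  d8 = d1/2 = 9/5
  d9 = d4*3 = 18
  d10 = d2 - d7/4 - d5 = -247/40
  d11 = d2*2 + d8 - d10/3 = 703/120
  d12 = d4*5 - d5/5 - 6 = 588/25
Walk from origin (0, 0):
  seg 1: right by d10 = -247/40 → (-247/40, 0)
  seg 2: right by d8 = 9/5 → (-35/8, 0)
  seg 3: up by d1 = 18/5 → (-35/8, 18/5)
  seg 4: up by d2 = 1 → (-35/8, 23/5)
  seg 5: right by d7 = 191/10 → (589/40, 23/5)
  seg 6: right by d11 = 703/120 → (247/12, 23/5)
  seg 7: down by d5 = 12/5 → (247/12, 11/5)

d6 = 43/6
d7 = 191/10
d8 = 9/5
d9 = 18
d10 = -247/40
d11 = 703/120
d12 = 588/25
endpoint = (247/12, 11/5)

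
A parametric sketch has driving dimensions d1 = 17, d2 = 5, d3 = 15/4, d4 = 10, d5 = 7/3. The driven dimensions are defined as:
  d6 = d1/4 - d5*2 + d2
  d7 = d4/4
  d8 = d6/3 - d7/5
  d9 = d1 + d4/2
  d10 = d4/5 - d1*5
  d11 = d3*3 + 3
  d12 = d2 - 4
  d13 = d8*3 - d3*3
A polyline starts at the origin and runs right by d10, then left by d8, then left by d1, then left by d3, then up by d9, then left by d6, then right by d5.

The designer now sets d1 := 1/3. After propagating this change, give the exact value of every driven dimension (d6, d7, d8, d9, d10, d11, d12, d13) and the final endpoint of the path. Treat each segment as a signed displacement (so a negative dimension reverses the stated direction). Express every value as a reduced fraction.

d6 = 5/12
d7 = 5/2
d8 = -13/36
d9 = 16/3
d10 = 1/3
d11 = 57/4
d12 = 1
d13 = -37/3
endpoint = (-53/36, 16/3)

Apply edit: d1 := 1/3
  d6 = d1/4 - d5*2 + d2 = 5/12
  d7 = d4/4 = 5/2
  d8 = d6/3 - d7/5 = -13/36
  d9 = d1 + d4/2 = 16/3
  d10 = d4/5 - d1*5 = 1/3
  d11 = d3*3 + 3 = 57/4
  d12 = d2 - 4 = 1
  d13 = d8*3 - d3*3 = -37/3
Walk from origin (0, 0):
  seg 1: right by d10 = 1/3 → (1/3, 0)
  seg 2: left by d8 = -13/36 → (25/36, 0)
  seg 3: left by d1 = 1/3 → (13/36, 0)
  seg 4: left by d3 = 15/4 → (-61/18, 0)
  seg 5: up by d9 = 16/3 → (-61/18, 16/3)
  seg 6: left by d6 = 5/12 → (-137/36, 16/3)
  seg 7: right by d5 = 7/3 → (-53/36, 16/3)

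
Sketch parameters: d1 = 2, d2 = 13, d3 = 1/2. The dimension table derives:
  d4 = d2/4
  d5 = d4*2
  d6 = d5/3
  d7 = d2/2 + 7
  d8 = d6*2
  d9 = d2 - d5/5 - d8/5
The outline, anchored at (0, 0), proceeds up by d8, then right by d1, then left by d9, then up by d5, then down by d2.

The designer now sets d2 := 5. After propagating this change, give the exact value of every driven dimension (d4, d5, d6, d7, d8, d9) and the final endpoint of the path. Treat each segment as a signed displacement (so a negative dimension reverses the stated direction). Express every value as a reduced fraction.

Apply edit: d2 := 5
  d4 = d2/4 = 5/4
  d5 = d4*2 = 5/2
  d6 = d5/3 = 5/6
  d7 = d2/2 + 7 = 19/2
  d8 = d6*2 = 5/3
  d9 = d2 - d5/5 - d8/5 = 25/6
Walk from origin (0, 0):
  seg 1: up by d8 = 5/3 → (0, 5/3)
  seg 2: right by d1 = 2 → (2, 5/3)
  seg 3: left by d9 = 25/6 → (-13/6, 5/3)
  seg 4: up by d5 = 5/2 → (-13/6, 25/6)
  seg 5: down by d2 = 5 → (-13/6, -5/6)

d4 = 5/4
d5 = 5/2
d6 = 5/6
d7 = 19/2
d8 = 5/3
d9 = 25/6
endpoint = (-13/6, -5/6)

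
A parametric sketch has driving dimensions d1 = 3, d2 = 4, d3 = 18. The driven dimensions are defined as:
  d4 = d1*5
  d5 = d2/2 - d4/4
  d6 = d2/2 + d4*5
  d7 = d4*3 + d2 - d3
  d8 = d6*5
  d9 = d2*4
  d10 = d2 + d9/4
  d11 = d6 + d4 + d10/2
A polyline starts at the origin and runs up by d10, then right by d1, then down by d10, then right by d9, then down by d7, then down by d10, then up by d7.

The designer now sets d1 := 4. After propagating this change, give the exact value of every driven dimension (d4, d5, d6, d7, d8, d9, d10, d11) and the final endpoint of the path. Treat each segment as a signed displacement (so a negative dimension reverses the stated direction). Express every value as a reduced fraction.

d4 = 20
d5 = -3
d6 = 102
d7 = 46
d8 = 510
d9 = 16
d10 = 8
d11 = 126
endpoint = (20, -8)

Apply edit: d1 := 4
  d4 = d1*5 = 20
  d5 = d2/2 - d4/4 = -3
  d6 = d2/2 + d4*5 = 102
  d7 = d4*3 + d2 - d3 = 46
  d8 = d6*5 = 510
  d9 = d2*4 = 16
  d10 = d2 + d9/4 = 8
  d11 = d6 + d4 + d10/2 = 126
Walk from origin (0, 0):
  seg 1: up by d10 = 8 → (0, 8)
  seg 2: right by d1 = 4 → (4, 8)
  seg 3: down by d10 = 8 → (4, 0)
  seg 4: right by d9 = 16 → (20, 0)
  seg 5: down by d7 = 46 → (20, -46)
  seg 6: down by d10 = 8 → (20, -54)
  seg 7: up by d7 = 46 → (20, -8)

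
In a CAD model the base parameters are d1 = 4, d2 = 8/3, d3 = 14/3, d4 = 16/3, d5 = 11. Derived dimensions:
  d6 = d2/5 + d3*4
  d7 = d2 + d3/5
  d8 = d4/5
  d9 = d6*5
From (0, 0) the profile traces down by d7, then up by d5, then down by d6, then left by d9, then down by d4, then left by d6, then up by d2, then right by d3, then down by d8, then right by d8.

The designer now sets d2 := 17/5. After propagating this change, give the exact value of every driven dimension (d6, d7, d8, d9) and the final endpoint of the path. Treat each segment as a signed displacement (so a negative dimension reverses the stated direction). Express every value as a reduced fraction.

Apply edit: d2 := 17/5
  d6 = d2/5 + d3*4 = 1451/75
  d7 = d2 + d3/5 = 13/3
  d8 = d4/5 = 16/15
  d9 = d6*5 = 1451/15
Walk from origin (0, 0):
  seg 1: down by d7 = 13/3 → (0, -13/3)
  seg 2: up by d5 = 11 → (0, 20/3)
  seg 3: down by d6 = 1451/75 → (0, -317/25)
  seg 4: left by d9 = 1451/15 → (-1451/15, -317/25)
  seg 5: down by d4 = 16/3 → (-1451/15, -1351/75)
  seg 6: left by d6 = 1451/75 → (-2902/25, -1351/75)
  seg 7: up by d2 = 17/5 → (-2902/25, -1096/75)
  seg 8: right by d3 = 14/3 → (-8356/75, -1096/75)
  seg 9: down by d8 = 16/15 → (-8356/75, -392/25)
  seg 10: right by d8 = 16/15 → (-8276/75, -392/25)

d6 = 1451/75
d7 = 13/3
d8 = 16/15
d9 = 1451/15
endpoint = (-8276/75, -392/25)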